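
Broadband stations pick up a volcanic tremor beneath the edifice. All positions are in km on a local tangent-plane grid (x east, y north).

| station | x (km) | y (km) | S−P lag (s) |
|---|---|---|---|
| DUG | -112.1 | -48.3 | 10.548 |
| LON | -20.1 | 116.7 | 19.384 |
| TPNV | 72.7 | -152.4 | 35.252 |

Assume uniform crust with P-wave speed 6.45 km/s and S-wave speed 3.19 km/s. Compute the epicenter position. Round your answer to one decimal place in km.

Distance from S−P lag: d = Δt · v_P v_S / (v_P − v_S) = Δt · (6.45·3.19)/(6.45−3.19) ≈ 6.3115·Δt.
So d_DUG = 66.57, d_LON = 122.34, d_TPNV = 222.49 km.
Circle about each station: (x + 112.1)² + (y + 48.3)² = 66.57²; (x + 20.1)² + (y − 116.7)² = 122.34²; (x − 72.7)² + (y + 152.4)² = 222.49².
Subtracting pairs of circle equations eliminates x²+y² and gives linear equations (the radical axes):
184.0 x + 330.0 y = -11411.91
369.6 x − 208.2 y = -31458.49
Solving the 2×2 system: x ≈ -79.6, y ≈ 9.8 km.
Check against DUG (with the unrounded x, y): √((x + 112.1)²+(y + 48.3)²) = 66.57 ≈ 66.57 km. ✓

-79.6 km east, 9.8 km north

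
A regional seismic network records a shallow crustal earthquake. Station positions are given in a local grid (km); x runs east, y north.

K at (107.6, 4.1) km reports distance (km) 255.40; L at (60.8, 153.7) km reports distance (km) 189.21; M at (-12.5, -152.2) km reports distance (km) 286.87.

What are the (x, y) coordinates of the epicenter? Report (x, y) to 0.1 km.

-123.8 km east, 112.2 km north

Circle about each station: (x − 107.6)² + (y − 4.1)² = 255.40²; (x − 60.8)² + (y − 153.7)² = 189.21²; (x + 12.5)² + (y + 152.2)² = 286.87².
Subtracting the K equation from the L and M equations removes the quadratic terms:
-93.6 x + 299.2 y = 45154.50
-240.2 x − 312.6 y = -5338.72
Solving the 2×2 system: x ≈ -123.8, y ≈ 112.2 km.
Check against K (with the unrounded x, y): √((x − 107.6)²+(y − 4.1)²) = 255.39 ≈ 255.40 km. ✓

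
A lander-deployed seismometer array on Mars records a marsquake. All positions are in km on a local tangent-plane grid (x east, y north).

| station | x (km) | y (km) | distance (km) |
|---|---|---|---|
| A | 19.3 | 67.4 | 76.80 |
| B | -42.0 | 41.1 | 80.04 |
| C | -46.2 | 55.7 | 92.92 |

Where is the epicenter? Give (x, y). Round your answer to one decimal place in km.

(20.1, -9.4)

Circle about each station: (x − 19.3)² + (y − 67.4)² = 76.80²; (x + 42.0)² + (y − 41.1)² = 80.04²; (x + 46.2)² + (y − 55.7)² = 92.92².
Subtracting the A equation from the B and C equations removes the quadratic terms:
-122.6 x − 52.6 y = -1970.20
-131.0 x − 23.4 y = -2414.21
Solving the 2×2 system: x ≈ 20.1, y ≈ -9.4 km.
Check against A (with the unrounded x, y): √((x − 19.3)²+(y − 67.4)²) = 76.82 ≈ 76.80 km. ✓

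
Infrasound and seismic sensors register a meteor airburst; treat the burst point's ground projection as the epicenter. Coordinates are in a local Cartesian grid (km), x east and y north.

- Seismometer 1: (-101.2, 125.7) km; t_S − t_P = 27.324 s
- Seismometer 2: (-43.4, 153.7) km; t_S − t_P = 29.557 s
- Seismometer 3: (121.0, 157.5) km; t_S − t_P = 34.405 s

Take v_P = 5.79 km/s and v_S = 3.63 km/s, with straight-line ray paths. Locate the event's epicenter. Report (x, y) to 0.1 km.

Distance from S−P lag: d = Δt · v_P v_S / (v_P − v_S) = Δt · (5.79·3.63)/(5.79−3.63) ≈ 9.7304·Δt.
So d_Seismometer 1 = 265.87, d_Seismometer 2 = 287.60, d_Seismometer 3 = 334.77 km.
Circle about each station: (x + 101.2)² + (y − 125.7)² = 265.87²; (x + 43.4)² + (y − 153.7)² = 287.60²; (x − 121.0)² + (y − 157.5)² = 334.77².
Subtracting pairs of circle equations eliminates x²+y² and gives linear equations (the radical axes):
115.6 x + 56.0 y = -12561.58
444.4 x + 63.6 y = -27978.78
Solving the 2×2 system: x ≈ -43.8, y ≈ -133.9 km.

-43.8 km east, -133.9 km north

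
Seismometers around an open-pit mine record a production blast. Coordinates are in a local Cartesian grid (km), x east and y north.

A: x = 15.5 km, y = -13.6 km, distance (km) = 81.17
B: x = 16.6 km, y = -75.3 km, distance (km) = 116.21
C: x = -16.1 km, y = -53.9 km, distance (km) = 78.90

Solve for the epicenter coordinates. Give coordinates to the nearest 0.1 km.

Circle about each station: (x − 15.5)² + (y + 13.6)² = 81.17²; (x − 16.6)² + (y + 75.3)² = 116.21²; (x + 16.1)² + (y + 53.9)² = 78.90².
Subtracting pairs of circle equations eliminates x²+y² and gives linear equations (the radical axes):
2.2 x − 123.4 y = -1395.76
-63.2 x − 80.6 y = 3102.57
Solving the 2×2 system: x ≈ -62.1, y ≈ 10.2 km.

-62.1 km east, 10.2 km north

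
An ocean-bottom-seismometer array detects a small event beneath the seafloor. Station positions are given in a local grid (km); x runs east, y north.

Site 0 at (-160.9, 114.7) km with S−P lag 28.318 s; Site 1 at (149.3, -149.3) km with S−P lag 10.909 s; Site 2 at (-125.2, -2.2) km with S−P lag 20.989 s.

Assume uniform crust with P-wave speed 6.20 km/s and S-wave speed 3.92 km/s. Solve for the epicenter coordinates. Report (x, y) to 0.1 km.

94.0 km east, -47.0 km north

Distance from S−P lag: d = Δt · v_P v_S / (v_P − v_S) = Δt · (6.20·3.92)/(6.20−3.92) ≈ 10.6596·Δt.
So d_Site 0 = 301.86, d_Site 1 = 116.29, d_Site 2 = 223.74 km.
Circle about each station: (x + 160.9)² + (y − 114.7)² = 301.86²; (x − 149.3)² + (y + 149.3)² = 116.29²; (x + 125.2)² + (y + 2.2)² = 223.74².
Subtracting the Site 0 equation from the Site 1 and Site 2 equations removes the quadratic terms:
620.4 x − 528.0 y = 83132.18
71.4 x − 233.8 y = 17694.85
Solving the 2×2 system: x ≈ 94.0, y ≈ -47.0 km.
Check against Site 0 (with the unrounded x, y): √((x + 160.9)²+(y − 114.7)²) = 301.87 ≈ 301.86 km. ✓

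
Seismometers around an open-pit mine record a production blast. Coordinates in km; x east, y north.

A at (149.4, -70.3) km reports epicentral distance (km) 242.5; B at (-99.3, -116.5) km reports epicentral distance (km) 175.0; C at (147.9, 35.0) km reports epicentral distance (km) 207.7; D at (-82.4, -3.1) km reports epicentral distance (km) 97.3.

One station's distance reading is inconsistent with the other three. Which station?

D

Solve using three stations at a time. Using A, B, C (subtract circle equations pairwise → linear system) gives (x, y) ≈ (-58.9, 53.8).
Distances from that point to each station vs reported:
  A: calculated 242.5 vs reported 242.5 → residual 0.0 km
  B: calculated 175.0 vs reported 175.0 → residual 0.0 km
  C: calculated 207.7 vs reported 207.7 → residual 0.0 km
  D: calculated 61.5 vs reported 97.3 → residual 35.8 km
A, B, C are mutually consistent (residuals ≈ 0); D is off by 35.8 km.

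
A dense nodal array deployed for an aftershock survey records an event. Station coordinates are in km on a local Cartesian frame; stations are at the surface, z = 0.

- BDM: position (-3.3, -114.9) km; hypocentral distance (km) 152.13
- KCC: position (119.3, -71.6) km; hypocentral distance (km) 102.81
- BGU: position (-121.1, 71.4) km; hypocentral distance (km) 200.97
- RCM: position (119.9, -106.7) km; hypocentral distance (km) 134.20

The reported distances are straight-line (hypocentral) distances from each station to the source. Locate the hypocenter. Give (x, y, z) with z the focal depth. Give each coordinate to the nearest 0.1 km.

(70.7, 16.0, 23.1)

Each station gives a sphere (x−x_i)² + (y−y_i)² + z² = d_i² (stations at z=0).
Subtracting the BDM sphere from KCC and BGU: z² cancels, leaving linear equations in x and y:
245.2 x + 86.6 y = 18719.79
-235.6 x + 372.6 y = -10695.13
Solving: x ≈ 70.695, y ≈ 15.997 km (keep extra digits for the depth step; rounded: 70.7, 16.0).
Then from the BDM sphere: z² = 152.13² − (x + 3.3)² − (y + 114.9)² with x = 70.695, y = 15.997, so z ≈ 23.114 ≈ 23.1 km.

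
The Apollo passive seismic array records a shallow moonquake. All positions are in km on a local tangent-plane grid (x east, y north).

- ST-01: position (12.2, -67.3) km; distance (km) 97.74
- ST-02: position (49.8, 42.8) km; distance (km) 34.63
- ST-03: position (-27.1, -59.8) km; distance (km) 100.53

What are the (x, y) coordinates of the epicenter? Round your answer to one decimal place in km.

Circle about each station: (x − 12.2)² + (y + 67.3)² = 97.74²; (x − 49.8)² + (y − 42.8)² = 34.63²; (x + 27.1)² + (y + 59.8)² = 100.53².
Subtracting the ST-01 equation from the ST-02 and ST-03 equations removes the quadratic terms:
75.2 x + 220.2 y = 7987.62
-78.6 x + 15.0 y = -920.85
Solving the 2×2 system: x ≈ 17.5, y ≈ 30.3 km.
Check against ST-01 (with the unrounded x, y): √((x − 12.2)²+(y + 67.3)²) = 97.74 ≈ 97.74 km. ✓

17.5 km east, 30.3 km north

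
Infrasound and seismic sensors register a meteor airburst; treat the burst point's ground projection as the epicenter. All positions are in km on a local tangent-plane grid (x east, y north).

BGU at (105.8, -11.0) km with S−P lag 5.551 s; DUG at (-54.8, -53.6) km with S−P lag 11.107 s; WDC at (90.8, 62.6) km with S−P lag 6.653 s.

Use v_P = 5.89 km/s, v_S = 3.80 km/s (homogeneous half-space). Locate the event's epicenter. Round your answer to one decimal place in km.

Distance from S−P lag: d = Δt · v_P v_S / (v_P − v_S) = Δt · (5.89·3.80)/(5.89−3.80) ≈ 10.7091·Δt.
So d_BGU = 59.45, d_DUG = 118.95, d_WDC = 71.25 km.
Circle about each station: (x − 105.8)² + (y + 11.0)² = 59.45²; (x + 54.8)² + (y + 53.6)² = 118.95²; (x − 90.8)² + (y − 62.6)² = 71.25².
Subtracting pairs of circle equations eliminates x²+y² and gives linear equations (the radical axes):
-321.2 x − 85.2 y = -16053.44
-30.0 x + 147.2 y = -693.50
Solving the 2×2 system: x ≈ 48.6, y ≈ 5.2 km.

x ≈ 48.6 km, y ≈ 5.2 km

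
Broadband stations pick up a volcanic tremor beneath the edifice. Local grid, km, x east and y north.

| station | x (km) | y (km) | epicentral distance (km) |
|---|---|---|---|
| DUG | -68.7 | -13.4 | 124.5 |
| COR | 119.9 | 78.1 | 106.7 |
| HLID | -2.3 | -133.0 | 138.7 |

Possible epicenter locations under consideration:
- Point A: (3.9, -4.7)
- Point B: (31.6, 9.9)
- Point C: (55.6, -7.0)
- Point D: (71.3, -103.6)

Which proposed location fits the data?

Point C

For each candidate, compare |candidate − station| to the reported distance:
Point A: residuals DUG 51.4, COR 35.8, HLID 10.3 → max 51.4 km
Point B: residuals DUG 21.5, COR 4.9, HLID 8.2 → max 21.5 km
Point C: residuals DUG 0.0, COR 0.0, HLID 0.0 → max 0.0 km
Point D: residuals DUG 42.0, COR 81.4, HLID 59.4 → max 81.4 km
Only Point C has all residuals ≈ 0.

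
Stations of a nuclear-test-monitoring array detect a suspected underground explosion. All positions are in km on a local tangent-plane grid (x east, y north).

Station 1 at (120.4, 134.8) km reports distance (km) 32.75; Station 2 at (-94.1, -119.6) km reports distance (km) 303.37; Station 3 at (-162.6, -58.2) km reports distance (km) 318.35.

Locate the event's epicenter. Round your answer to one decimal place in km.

Circle about each station: (x − 120.4)² + (y − 134.8)² = 32.75²; (x + 94.1)² + (y + 119.6)² = 303.37²; (x + 162.6)² + (y + 58.2)² = 318.35².
Subtracting the Station 1 equation from the Station 2 and Station 3 equations removes the quadratic terms:
-429.0 x − 508.8 y = -100469.02
-566.0 x − 386.0 y = -103115.36
Solving the 2×2 system: x ≈ 111.8, y ≈ 103.2 km.

111.8 km east, 103.2 km north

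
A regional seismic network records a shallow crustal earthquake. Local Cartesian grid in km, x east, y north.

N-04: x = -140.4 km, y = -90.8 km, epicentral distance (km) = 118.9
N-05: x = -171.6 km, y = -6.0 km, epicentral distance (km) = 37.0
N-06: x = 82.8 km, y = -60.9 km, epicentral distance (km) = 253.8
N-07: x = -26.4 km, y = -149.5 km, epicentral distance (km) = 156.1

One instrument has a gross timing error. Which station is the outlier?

N-07

Solve using three stations at a time. Using N-04, N-05, N-06 (subtract circle equations pairwise → linear system) gives (x, y) ≈ (-155.2, 27.2).
Distances from that point to each station vs reported:
  N-04: calculated 118.9 vs reported 118.9 → residual 0.0 km
  N-05: calculated 37.0 vs reported 37.0 → residual 0.0 km
  N-06: calculated 253.8 vs reported 253.8 → residual 0.0 km
  N-07: calculated 218.7 vs reported 156.1 → residual 62.6 km
N-04, N-05, N-06 are mutually consistent (residuals ≈ 0); N-07 is off by 62.6 km.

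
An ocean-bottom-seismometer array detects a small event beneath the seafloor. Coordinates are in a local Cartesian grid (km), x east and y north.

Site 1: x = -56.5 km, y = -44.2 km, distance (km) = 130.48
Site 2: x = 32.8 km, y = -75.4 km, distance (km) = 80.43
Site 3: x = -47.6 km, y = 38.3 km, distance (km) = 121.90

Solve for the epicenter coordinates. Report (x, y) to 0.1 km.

x ≈ 67.2 km, y ≈ -2.7 km

Circle about each station: (x + 56.5)² + (y + 44.2)² = 130.48²; (x − 32.8)² + (y + 75.4)² = 80.43²; (x + 47.6)² + (y − 38.3)² = 121.90².
Subtracting pairs of circle equations eliminates x²+y² and gives linear equations (the radical axes):
178.6 x − 62.4 y = 12171.16
17.8 x + 165.0 y = 752.18
Solving the 2×2 system: x ≈ 67.2, y ≈ -2.7 km.
Check against Site 1 (with the unrounded x, y): √((x + 56.5)²+(y + 44.2)²) = 130.49 ≈ 130.48 km. ✓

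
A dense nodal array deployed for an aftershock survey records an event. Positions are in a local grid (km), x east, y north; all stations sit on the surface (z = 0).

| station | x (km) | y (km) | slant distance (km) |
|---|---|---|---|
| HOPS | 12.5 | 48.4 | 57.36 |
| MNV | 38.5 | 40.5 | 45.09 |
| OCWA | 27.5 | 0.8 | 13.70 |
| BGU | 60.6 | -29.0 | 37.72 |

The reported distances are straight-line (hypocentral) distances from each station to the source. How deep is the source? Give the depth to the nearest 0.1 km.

z ≈ 10.6 km

Each station gives a sphere (x−x_i)² + (y−y_i)² + z² = d_i² (stations at z=0).
Subtracting the HOPS sphere from MNV and OCWA: z² cancels, leaving linear equations in x and y:
52.0 x − 15.8 y = 1880.75
30.0 x − 95.2 y = 1360.56
Solving: x ≈ 35.196, y ≈ -3.200 km (keep extra digits for the depth step; rounded: 35.2, -3.2).
Then from the HOPS sphere: z² = 57.36² − (x − 12.5)² − (y − 48.4)² with x = 35.196, y = -3.200, so z ≈ 10.607 ≈ 10.6 km.
Check against BGU (with the unrounded solution): distance 37.73 ≈ 37.72 km. ✓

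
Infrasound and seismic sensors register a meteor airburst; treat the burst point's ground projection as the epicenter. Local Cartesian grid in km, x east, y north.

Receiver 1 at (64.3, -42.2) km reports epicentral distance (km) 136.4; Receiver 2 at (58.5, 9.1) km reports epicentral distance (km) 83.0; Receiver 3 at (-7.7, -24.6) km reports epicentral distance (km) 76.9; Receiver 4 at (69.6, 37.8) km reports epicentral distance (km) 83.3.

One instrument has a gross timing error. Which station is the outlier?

Solve using three stations at a time. Using Receiver 2, Receiver 3, Receiver 4 (subtract circle equations pairwise → linear system) gives (x, y) ≈ (-12.5, 52.2).
Distances from that point to each station vs reported:
  Receiver 1: calculated 121.7 vs reported 136.4 → residual 14.7 km
  Receiver 2: calculated 83.0 vs reported 83.0 → residual 0.0 km
  Receiver 3: calculated 76.9 vs reported 76.9 → residual 0.0 km
  Receiver 4: calculated 83.3 vs reported 83.3 → residual 0.0 km
Receiver 2, Receiver 3, Receiver 4 are mutually consistent (residuals ≈ 0); Receiver 1 is off by 14.7 km.

Receiver 1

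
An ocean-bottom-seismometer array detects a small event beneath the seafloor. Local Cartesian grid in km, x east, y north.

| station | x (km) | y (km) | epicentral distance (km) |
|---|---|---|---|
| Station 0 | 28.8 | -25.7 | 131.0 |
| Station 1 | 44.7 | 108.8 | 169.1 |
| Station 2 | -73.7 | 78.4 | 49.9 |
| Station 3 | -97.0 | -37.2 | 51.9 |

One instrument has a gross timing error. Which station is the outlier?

Station 2

Solve using three stations at a time. Using Station 0, Station 1, Station 3 (subtract circle equations pairwise → linear system) gives (x, y) ≈ (-95.8, 14.7).
Distances from that point to each station vs reported:
  Station 0: calculated 131.0 vs reported 131.0 → residual 0.0 km
  Station 1: calculated 169.1 vs reported 169.1 → residual 0.0 km
  Station 2: calculated 67.4 vs reported 49.9 → residual 17.5 km
  Station 3: calculated 51.9 vs reported 51.9 → residual 0.0 km
Station 0, Station 1, Station 3 are mutually consistent (residuals ≈ 0); Station 2 is off by 17.5 km.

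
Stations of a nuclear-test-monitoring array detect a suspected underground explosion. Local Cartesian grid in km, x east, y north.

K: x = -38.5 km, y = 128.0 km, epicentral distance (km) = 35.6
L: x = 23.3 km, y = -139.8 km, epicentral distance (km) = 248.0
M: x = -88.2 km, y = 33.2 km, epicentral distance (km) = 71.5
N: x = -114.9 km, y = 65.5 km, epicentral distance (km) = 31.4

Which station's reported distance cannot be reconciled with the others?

Solve using three stations at a time. Using K, L, M (subtract circle equations pairwise → linear system) gives (x, y) ≈ (-53.8, 95.9).
Distances from that point to each station vs reported:
  K: calculated 35.6 vs reported 35.6 → residual 0.0 km
  L: calculated 248.0 vs reported 248.0 → residual 0.0 km
  M: calculated 71.5 vs reported 71.5 → residual 0.0 km
  N: calculated 68.2 vs reported 31.4 → residual 36.8 km
K, L, M are mutually consistent (residuals ≈ 0); N is off by 36.8 km.

N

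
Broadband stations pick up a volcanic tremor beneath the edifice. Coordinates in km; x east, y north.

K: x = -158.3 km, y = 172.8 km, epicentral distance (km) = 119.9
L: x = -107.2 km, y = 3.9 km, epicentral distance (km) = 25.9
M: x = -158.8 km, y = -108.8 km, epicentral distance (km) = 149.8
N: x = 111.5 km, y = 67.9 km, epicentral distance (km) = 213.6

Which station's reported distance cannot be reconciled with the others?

Solve using three stations at a time. Using L, M, N (subtract circle equations pairwise → linear system) gives (x, y) ≈ (-98.4, 28.3).
Distances from that point to each station vs reported:
  K: calculated 156.4 vs reported 119.9 → residual 36.5 km
  L: calculated 25.9 vs reported 25.9 → residual 0.0 km
  M: calculated 149.8 vs reported 149.8 → residual 0.0 km
  N: calculated 213.6 vs reported 213.6 → residual 0.0 km
L, M, N are mutually consistent (residuals ≈ 0); K is off by 36.5 km.

K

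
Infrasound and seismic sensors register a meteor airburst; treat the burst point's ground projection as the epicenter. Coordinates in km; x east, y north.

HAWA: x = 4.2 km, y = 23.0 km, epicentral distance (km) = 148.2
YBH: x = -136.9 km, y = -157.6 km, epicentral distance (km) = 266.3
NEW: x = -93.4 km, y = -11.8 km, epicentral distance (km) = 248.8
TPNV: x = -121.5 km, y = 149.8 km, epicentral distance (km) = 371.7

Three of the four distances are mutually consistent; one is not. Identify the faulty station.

Solve using three stations at a time. Using YBH, NEW, TPNV (subtract circle equations pairwise → linear system) gives (x, y) ≈ (127.3, -126.1).
Distances from that point to each station vs reported:
  HAWA: calculated 193.4 vs reported 148.2 → residual 45.2 km
  YBH: calculated 266.1 vs reported 266.3 → residual 0.2 km
  NEW: calculated 248.6 vs reported 248.8 → residual 0.2 km
  TPNV: calculated 371.5 vs reported 371.7 → residual 0.2 km
YBH, NEW, TPNV are mutually consistent (residuals ≈ 0); HAWA is off by 45.2 km.

HAWA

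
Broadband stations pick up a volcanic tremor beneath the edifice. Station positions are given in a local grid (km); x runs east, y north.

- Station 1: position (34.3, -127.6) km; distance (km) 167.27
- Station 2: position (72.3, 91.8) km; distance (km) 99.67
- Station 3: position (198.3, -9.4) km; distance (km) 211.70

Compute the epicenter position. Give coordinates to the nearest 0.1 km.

Circle about each station: (x − 34.3)² + (y + 127.6)² = 167.27²; (x − 72.3)² + (y − 91.8)² = 99.67²; (x − 198.3)² + (y + 9.4)² = 211.70².
Subtracting the Station 1 equation from the Station 2 and Station 3 equations removes the quadratic terms:
76.0 x + 438.8 y = 14241.42
328.0 x + 236.4 y = 5115.36
Solving the 2×2 system: x ≈ -8.9, y ≈ 34.0 km.

x ≈ -8.9 km, y ≈ 34.0 km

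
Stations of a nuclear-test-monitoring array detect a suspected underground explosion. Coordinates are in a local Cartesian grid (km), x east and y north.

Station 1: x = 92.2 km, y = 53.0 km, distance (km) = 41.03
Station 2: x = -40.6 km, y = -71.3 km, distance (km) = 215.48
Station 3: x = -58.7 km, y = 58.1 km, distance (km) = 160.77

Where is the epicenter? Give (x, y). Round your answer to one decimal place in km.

Circle about each station: (x − 92.2)² + (y − 53.0)² = 41.03²; (x + 40.6)² + (y + 71.3)² = 215.48²; (x + 58.7)² + (y − 58.1)² = 160.77².
Subtracting pairs of circle equations eliminates x²+y² and gives linear equations (the radical axes):
-265.6 x − 248.6 y = -49325.96
-301.8 x + 10.2 y = -28652.07
Solving the 2×2 system: x ≈ 98.1, y ≈ 93.6 km.

98.1 km east, 93.6 km north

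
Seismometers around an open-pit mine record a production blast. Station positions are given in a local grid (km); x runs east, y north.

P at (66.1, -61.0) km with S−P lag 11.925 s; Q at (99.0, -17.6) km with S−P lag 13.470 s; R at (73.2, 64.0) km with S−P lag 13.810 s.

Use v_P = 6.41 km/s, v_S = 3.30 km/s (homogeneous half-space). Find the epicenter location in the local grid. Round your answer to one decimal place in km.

(8.4, -4.0)

Distance from S−P lag: d = Δt · v_P v_S / (v_P − v_S) = Δt · (6.41·3.30)/(6.41−3.30) ≈ 6.8016·Δt.
So d_P = 81.11, d_Q = 91.62, d_R = 93.93 km.
Circle about each station: (x − 66.1)² + (y + 61.0)² = 81.11²; (x − 99.0)² + (y + 17.6)² = 91.62²; (x − 73.2)² + (y − 64.0)² = 93.93².
Subtracting pairs of circle equations eliminates x²+y² and gives linear equations (the radical axes):
65.8 x + 86.8 y = 205.16
14.2 x + 250.0 y = -879.98
Solving the 2×2 system: x ≈ 8.4, y ≈ -4.0 km.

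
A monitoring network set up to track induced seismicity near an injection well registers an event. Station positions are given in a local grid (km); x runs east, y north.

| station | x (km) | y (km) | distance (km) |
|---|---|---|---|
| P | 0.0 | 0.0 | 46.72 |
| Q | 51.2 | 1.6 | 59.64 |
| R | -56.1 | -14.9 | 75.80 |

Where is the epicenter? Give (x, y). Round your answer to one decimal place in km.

Circle about each station: x² + y² = 46.72²; (x − 51.2)² + (y − 1.6)² = 59.64²; (x + 56.1)² + (y + 14.9)² = 75.80².
Subtracting the P equation from the Q and R equations removes the quadratic terms:
102.4 x + 3.2 y = 1249.83
-112.2 x − 29.8 y = -193.66
Solving the 2×2 system: x ≈ 13.6, y ≈ -44.7 km.

x ≈ 13.6 km, y ≈ -44.7 km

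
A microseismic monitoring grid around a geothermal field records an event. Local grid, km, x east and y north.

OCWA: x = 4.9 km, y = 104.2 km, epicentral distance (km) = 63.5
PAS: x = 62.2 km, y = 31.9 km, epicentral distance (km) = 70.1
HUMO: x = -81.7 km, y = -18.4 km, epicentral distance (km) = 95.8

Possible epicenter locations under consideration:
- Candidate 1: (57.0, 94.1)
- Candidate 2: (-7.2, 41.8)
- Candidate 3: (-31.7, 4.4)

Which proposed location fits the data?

Candidate 2

For each candidate, compare |candidate − station| to the reported distance:
Candidate 1: residuals OCWA 10.4, PAS 7.7, HUMO 82.8 → max 82.8 km
Candidate 2: residuals OCWA 0.1, PAS 0.0, HUMO 0.0 → max 0.1 km
Candidate 3: residuals OCWA 42.8, PAS 27.7, HUMO 40.8 → max 42.8 km
Only Candidate 2 has all residuals ≈ 0.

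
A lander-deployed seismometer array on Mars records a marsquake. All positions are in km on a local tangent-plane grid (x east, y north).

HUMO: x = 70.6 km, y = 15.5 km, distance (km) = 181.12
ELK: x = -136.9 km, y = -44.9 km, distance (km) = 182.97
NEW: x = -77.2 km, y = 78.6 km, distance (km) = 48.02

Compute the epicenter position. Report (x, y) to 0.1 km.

(-72.6, 126.4)

Circle about each station: (x − 70.6)² + (y − 15.5)² = 181.12²; (x + 136.9)² + (y + 44.9)² = 182.97²; (x + 77.2)² + (y − 78.6)² = 48.02².
Subtracting the HUMO equation from the ELK and NEW equations removes the quadratic terms:
-415.0 x − 120.8 y = 14859.44
-295.6 x + 126.2 y = 37411.72
Solving the 2×2 system: x ≈ -72.6, y ≈ 126.4 km.
Check against HUMO (with the unrounded x, y): √((x − 70.6)²+(y − 15.5)²) = 181.12 ≈ 181.12 km. ✓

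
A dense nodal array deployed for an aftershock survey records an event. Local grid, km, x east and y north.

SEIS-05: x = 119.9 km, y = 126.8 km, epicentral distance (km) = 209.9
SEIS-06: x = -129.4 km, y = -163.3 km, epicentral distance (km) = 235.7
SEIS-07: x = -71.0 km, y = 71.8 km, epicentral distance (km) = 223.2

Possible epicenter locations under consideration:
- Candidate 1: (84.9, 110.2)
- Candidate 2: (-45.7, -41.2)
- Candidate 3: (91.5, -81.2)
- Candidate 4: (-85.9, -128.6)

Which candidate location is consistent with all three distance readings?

Candidate 3

For each candidate, compare |candidate − station| to the reported distance:
Candidate 1: residuals SEIS-05 171.2, SEIS-06 111.8, SEIS-07 62.6 → max 171.2 km
Candidate 2: residuals SEIS-05 26.0, SEIS-06 87.7, SEIS-07 107.4 → max 107.4 km
Candidate 3: residuals SEIS-05 0.0, SEIS-06 0.0, SEIS-07 0.0 → max 0.0 km
Candidate 4: residuals SEIS-05 118.1, SEIS-06 180.1, SEIS-07 22.2 → max 180.1 km
Only Candidate 3 has all residuals ≈ 0.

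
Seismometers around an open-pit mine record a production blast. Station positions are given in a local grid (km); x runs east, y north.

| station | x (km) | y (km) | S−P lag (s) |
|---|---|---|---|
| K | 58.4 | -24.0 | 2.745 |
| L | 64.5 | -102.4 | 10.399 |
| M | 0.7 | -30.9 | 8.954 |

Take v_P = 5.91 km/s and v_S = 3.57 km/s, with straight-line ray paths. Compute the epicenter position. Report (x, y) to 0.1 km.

78.6 km east, -9.7 km north

Distance from S−P lag: d = Δt · v_P v_S / (v_P − v_S) = Δt · (5.91·3.57)/(5.91−3.57) ≈ 9.0165·Δt.
So d_K = 24.75, d_L = 93.76, d_M = 80.73 km.
Circle about each station: (x − 58.4)² + (y + 24.0)² = 24.75²; (x − 64.5)² + (y + 102.4)² = 93.76²; (x − 0.7)² + (y + 30.9)² = 80.73².
Subtracting the K equation from the L and M equations removes the quadratic terms:
12.2 x − 156.8 y = 2481.07
-115.4 x − 13.8 y = -8936.03
Solving the 2×2 system: x ≈ 78.6, y ≈ -9.7 km.
Check against K (with the unrounded x, y): √((x − 58.4)²+(y + 24.0)²) = 24.74 ≈ 24.75 km. ✓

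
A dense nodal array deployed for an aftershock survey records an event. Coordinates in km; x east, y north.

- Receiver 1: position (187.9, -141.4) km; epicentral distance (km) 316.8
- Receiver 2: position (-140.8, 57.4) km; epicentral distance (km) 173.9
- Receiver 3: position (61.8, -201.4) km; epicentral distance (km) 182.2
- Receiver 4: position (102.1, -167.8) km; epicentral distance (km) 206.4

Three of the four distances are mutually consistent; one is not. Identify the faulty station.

Receiver 1

Solve using three stations at a time. Using Receiver 2, Receiver 3, Receiver 4 (subtract circle equations pairwise → linear system) gives (x, y) ≈ (-96.3, -110.8).
Distances from that point to each station vs reported:
  Receiver 1: calculated 285.8 vs reported 316.8 → residual 31.0 km
  Receiver 2: calculated 173.9 vs reported 173.9 → residual 0.0 km
  Receiver 3: calculated 182.2 vs reported 182.2 → residual 0.0 km
  Receiver 4: calculated 206.4 vs reported 206.4 → residual 0.0 km
Receiver 2, Receiver 3, Receiver 4 are mutually consistent (residuals ≈ 0); Receiver 1 is off by 31.0 km.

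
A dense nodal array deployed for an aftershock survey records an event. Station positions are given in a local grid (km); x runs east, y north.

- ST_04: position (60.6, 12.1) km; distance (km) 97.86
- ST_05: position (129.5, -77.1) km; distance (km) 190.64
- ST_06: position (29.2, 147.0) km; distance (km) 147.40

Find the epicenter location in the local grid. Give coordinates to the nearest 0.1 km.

-37.2 km east, 15.4 km north

Circle about each station: (x − 60.6)² + (y − 12.1)² = 97.86²; (x − 129.5)² + (y + 77.1)² = 190.64²; (x − 29.2)² + (y − 147.0)² = 147.40².
Subtracting pairs of circle equations eliminates x²+y² and gives linear equations (the radical axes):
137.8 x − 178.4 y = -7871.14
-62.8 x + 269.8 y = 6492.69
Solving the 2×2 system: x ≈ -37.2, y ≈ 15.4 km.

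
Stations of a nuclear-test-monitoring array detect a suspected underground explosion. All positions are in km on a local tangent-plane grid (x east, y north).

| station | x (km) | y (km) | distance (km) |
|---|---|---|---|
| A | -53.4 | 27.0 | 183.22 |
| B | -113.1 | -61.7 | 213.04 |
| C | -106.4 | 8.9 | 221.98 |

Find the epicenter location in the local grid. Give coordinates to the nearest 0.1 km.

99.6 km east, -73.8 km north

Circle about each station: (x + 53.4)² + (y − 27.0)² = 183.22²; (x + 113.1)² + (y + 61.7)² = 213.04²; (x + 106.4)² + (y − 8.9)² = 221.98².
Subtracting the A equation from the B and C equations removes the quadratic terms:
-119.4 x − 177.4 y = 1201.47
-106.0 x − 36.2 y = -7885.94
Solving the 2×2 system: x ≈ 99.6, y ≈ -73.8 km.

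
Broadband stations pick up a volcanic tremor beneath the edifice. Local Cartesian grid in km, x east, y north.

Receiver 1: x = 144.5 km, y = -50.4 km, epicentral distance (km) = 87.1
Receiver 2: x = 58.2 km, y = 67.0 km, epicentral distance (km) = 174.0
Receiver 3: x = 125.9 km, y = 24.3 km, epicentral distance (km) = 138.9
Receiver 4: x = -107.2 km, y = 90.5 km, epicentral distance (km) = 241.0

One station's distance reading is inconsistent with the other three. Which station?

Receiver 4

Solve using three stations at a time. Using Receiver 1, Receiver 2, Receiver 3 (subtract circle equations pairwise → linear system) gives (x, y) ≈ (77.7, -105.7).
Distances from that point to each station vs reported:
  Receiver 1: calculated 86.8 vs reported 87.1 → residual 0.3 km
  Receiver 2: calculated 173.8 vs reported 174.0 → residual 0.2 km
  Receiver 3: calculated 138.7 vs reported 138.9 → residual 0.2 km
  Receiver 4: calculated 269.6 vs reported 241.0 → residual 28.6 km
Receiver 1, Receiver 2, Receiver 3 are mutually consistent (residuals ≈ 0); Receiver 4 is off by 28.6 km.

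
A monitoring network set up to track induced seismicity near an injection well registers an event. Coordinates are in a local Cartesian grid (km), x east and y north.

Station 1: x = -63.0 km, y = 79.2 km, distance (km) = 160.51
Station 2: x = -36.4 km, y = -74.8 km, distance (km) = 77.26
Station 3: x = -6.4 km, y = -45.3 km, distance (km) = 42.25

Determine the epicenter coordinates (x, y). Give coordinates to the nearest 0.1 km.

(35.8, -47.3)

Circle about each station: (x + 63.0)² + (y − 79.2)² = 160.51²; (x + 36.4)² + (y + 74.8)² = 77.26²; (x + 6.4)² + (y + 45.3)² = 42.25².
Subtracting the Station 1 equation from the Station 2 and Station 3 equations removes the quadratic terms:
53.2 x − 308.0 y = 16472.71
113.2 x − 249.0 y = 15829.81
Solving the 2×2 system: x ≈ 35.8, y ≈ -47.3 km.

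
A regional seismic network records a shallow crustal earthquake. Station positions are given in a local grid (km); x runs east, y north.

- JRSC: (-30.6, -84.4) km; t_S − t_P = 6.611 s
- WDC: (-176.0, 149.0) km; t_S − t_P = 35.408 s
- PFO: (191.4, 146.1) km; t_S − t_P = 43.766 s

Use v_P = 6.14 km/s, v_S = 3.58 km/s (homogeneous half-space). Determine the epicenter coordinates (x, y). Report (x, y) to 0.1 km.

Distance from S−P lag: d = Δt · v_P v_S / (v_P − v_S) = Δt · (6.14·3.58)/(6.14−3.58) ≈ 8.5864·Δt.
So d_JRSC = 56.76, d_WDC = 304.03, d_PFO = 375.79 km.
Circle about each station: (x + 30.6)² + (y + 84.4)² = 56.76²; (x + 176.0)² + (y − 149.0)² = 304.03²; (x − 191.4)² + (y − 146.1)² = 375.79².
Subtracting the JRSC equation from the WDC and PFO equations removes the quadratic terms:
-290.8 x + 466.8 y = -44095.26
444.0 x + 461.0 y = -88076.98
Solving the 2×2 system: x ≈ -60.9, y ≈ -132.4 km.
Check against JRSC (with the unrounded x, y): √((x + 30.6)²+(y + 84.4)²) = 56.77 ≈ 56.76 km. ✓

x ≈ -60.9 km, y ≈ -132.4 km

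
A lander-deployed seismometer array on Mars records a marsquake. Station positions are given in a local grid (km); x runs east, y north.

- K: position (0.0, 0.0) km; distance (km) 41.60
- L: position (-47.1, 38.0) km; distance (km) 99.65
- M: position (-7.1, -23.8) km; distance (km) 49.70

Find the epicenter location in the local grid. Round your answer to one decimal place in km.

Circle about each station: x² + y² = 41.60²; (x + 47.1)² + (y − 38.0)² = 99.65²; (x + 7.1)² + (y + 23.8)² = 49.70².
Subtracting the K equation from the L and M equations removes the quadratic terms:
-94.2 x + 76.0 y = -4537.15
-14.2 x − 47.6 y = -122.68
Solving the 2×2 system: x ≈ 40.5, y ≈ -9.5 km.

40.5 km east, -9.5 km north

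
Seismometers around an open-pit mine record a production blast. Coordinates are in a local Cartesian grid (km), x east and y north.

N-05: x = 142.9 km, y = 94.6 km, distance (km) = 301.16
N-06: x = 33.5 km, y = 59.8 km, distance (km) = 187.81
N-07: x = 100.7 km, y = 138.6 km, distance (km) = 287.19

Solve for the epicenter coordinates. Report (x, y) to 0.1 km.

-130.4 km east, -31.9 km north

Circle about each station: (x − 142.9)² + (y − 94.6)² = 301.16²; (x − 33.5)² + (y − 59.8)² = 187.81²; (x − 100.7)² + (y − 138.6)² = 287.19².
Subtracting pairs of circle equations eliminates x²+y² and gives linear equations (the radical axes):
-218.8 x − 69.6 y = 30753.47
-84.4 x + 88.0 y = 8200.13
Solving the 2×2 system: x ≈ -130.4, y ≈ -31.9 km.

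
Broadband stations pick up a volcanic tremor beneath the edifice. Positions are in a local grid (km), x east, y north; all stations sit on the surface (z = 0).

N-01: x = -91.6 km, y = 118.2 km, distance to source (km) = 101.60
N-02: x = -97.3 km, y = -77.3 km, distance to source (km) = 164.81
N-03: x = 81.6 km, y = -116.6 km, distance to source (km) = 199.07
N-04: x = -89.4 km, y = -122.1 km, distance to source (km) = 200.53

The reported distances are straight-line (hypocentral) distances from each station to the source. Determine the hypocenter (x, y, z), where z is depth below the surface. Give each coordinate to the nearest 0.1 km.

x ≈ -8.0 km, y ≈ 61.0 km, depth ≈ 7.8 km

Each station gives a sphere (x−x_i)² + (y−y_i)² + z² = d_i² (stations at z=0).
Subtracting the N-01 sphere from N-02 and N-03: z² cancels, leaving linear equations in x and y:
-11.4 x − 391.0 y = -23759.00
346.4 x − 469.6 y = -31413.98
Solving: x ≈ -7.995, y ≈ 60.998 km (keep extra digits for the depth step; rounded: -8.0, 61.0).
Then from the N-01 sphere: z² = 101.60² − (x + 91.6)² − (y − 118.2)² with x = -7.995, y = 60.998, so z ≈ 7.791 ≈ 7.8 km.
Check against N-04 (with the unrounded solution): distance 200.53 ≈ 200.53 km. ✓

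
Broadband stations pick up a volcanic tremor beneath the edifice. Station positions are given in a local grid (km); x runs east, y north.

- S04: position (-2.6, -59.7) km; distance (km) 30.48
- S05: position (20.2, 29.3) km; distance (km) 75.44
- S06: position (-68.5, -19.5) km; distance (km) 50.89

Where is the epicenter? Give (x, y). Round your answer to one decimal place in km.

-19.9 km east, -34.6 km north

Circle about each station: (x + 2.6)² + (y + 59.7)² = 30.48²; (x − 20.2)² + (y − 29.3)² = 75.44²; (x + 68.5)² + (y + 19.5)² = 50.89².
Subtracting the S04 equation from the S05 and S06 equations removes the quadratic terms:
45.6 x + 178.0 y = -7066.48
-131.8 x + 80.4 y = -159.11
Solving the 2×2 system: x ≈ -19.9, y ≈ -34.6 km.
Check against S04 (with the unrounded x, y): √((x + 2.6)²+(y + 59.7)²) = 30.48 ≈ 30.48 km. ✓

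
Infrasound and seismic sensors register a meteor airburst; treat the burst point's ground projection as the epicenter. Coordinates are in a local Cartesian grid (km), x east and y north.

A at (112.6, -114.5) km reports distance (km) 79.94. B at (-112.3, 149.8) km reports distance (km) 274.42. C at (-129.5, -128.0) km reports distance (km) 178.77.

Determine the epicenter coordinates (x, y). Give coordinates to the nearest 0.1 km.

Circle about each station: (x − 112.6)² + (y + 114.5)² = 79.94²; (x + 112.3)² + (y − 149.8)² = 274.42²; (x + 129.5)² + (y + 128.0)² = 178.77².
Subtracting pairs of circle equations eliminates x²+y² and gives linear equations (the radical axes):
-449.8 x + 528.6 y = -59653.61
-484.2 x − 27.0 y = -18203.07
Solving the 2×2 system: x ≈ 41.9, y ≈ -77.2 km.
Check against A (with the unrounded x, y): √((x − 112.6)²+(y + 114.5)²) = 79.94 ≈ 79.94 km. ✓

41.9 km east, -77.2 km north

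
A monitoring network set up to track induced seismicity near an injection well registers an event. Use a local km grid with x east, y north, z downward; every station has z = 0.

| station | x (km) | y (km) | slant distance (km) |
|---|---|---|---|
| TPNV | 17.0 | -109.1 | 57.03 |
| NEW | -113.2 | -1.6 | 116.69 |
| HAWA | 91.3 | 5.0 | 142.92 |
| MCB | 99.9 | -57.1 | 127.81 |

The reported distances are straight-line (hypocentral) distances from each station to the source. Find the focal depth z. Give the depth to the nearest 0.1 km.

depth ≈ 19.1 km

Each station gives a sphere (x−x_i)² + (y−y_i)² + z² = d_i² (stations at z=0).
Subtracting the TPNV sphere from NEW and HAWA: z² cancels, leaving linear equations in x and y:
-260.4 x + 215.0 y = -9739.15
148.6 x + 228.2 y = -21004.83
Solving: x ≈ -25.101, y ≈ -75.700 km (keep extra digits for the depth step; rounded: -25.1, -75.7).
Then from the TPNV sphere: z² = 57.03² − (x − 17.0)² − (y + 109.1)² with x = -25.101, y = -75.700, so z ≈ 19.088 ≈ 19.1 km.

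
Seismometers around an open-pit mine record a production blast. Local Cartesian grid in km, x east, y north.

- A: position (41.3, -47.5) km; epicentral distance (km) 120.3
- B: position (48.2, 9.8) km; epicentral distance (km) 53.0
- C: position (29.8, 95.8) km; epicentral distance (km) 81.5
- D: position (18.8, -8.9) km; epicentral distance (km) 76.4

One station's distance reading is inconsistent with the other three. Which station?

Solve using three stations at a time. Using A, C, D (subtract circle equations pairwise → linear system) gives (x, y) ≈ (-34.9, 45.8).
Distances from that point to each station vs reported:
  A: calculated 120.5 vs reported 120.3 → residual 0.2 km
  B: calculated 90.5 vs reported 53.0 → residual 37.5 km
  C: calculated 81.7 vs reported 81.5 → residual 0.2 km
  D: calculated 76.6 vs reported 76.4 → residual 0.2 km
A, C, D are mutually consistent (residuals ≈ 0); B is off by 37.5 km.

B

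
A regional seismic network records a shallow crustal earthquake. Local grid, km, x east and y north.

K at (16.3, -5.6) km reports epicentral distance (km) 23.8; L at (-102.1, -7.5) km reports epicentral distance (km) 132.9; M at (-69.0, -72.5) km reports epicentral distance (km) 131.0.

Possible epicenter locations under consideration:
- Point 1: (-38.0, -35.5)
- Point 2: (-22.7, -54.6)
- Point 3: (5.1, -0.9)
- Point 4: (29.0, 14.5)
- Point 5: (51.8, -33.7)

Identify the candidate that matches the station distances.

For each candidate, compare |candidate − station| to the reported distance:
Point 1: residuals K 38.2, L 63.0, M 82.7 → max 82.7 km
Point 2: residuals K 38.8, L 40.6, M 81.4 → max 81.4 km
Point 3: residuals K 11.7, L 25.5, M 28.0 → max 28.0 km
Point 4: residuals K 0.0, L 0.0, M 0.0 → max 0.0 km
Point 5: residuals K 21.5, L 23.2, M 4.1 → max 23.2 km
Only Point 4 has all residuals ≈ 0.

Point 4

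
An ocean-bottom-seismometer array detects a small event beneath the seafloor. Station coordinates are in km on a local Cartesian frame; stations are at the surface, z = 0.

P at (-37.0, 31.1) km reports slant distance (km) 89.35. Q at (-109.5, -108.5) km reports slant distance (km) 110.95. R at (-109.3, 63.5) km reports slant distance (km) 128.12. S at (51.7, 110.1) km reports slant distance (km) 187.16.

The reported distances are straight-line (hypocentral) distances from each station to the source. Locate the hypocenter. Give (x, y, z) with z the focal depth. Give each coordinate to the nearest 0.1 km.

(-51.5, -34.5, 58.9)

Each station gives a sphere (x−x_i)² + (y−y_i)² + z² = d_i² (stations at z=0).
Subtracting the P sphere from Q and R: z² cancels, leaving linear equations in x and y:
-145.0 x − 279.2 y = 17099.81
-144.6 x + 64.8 y = 5211.22
Solving: x ≈ -51.499, y ≈ -34.500 km (keep extra digits for the depth step; rounded: -51.5, -34.5).
Then from the P sphere: z² = 89.35² − (x + 37.0)² − (y − 31.1)² with x = -51.499, y = -34.500, so z ≈ 58.905 ≈ 58.9 km.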